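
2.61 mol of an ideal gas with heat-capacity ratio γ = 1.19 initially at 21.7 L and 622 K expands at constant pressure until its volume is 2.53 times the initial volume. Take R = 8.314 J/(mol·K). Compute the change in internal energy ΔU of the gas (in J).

P₁ = nRT₁/V₁ = 2.61×8.314×622/21.7 = 622 kPa.
Isobaric: P stays 622 kPa; V/T = const ⇒ T₂ = 1570 K, V₂ = 54.9 L.
For an ideal gas ΔU = nCvΔT with Cv = R/(γ−1) = 43.8 J/(mol·K).
ΔU = 2.61×43.8×(1570−622) = 109000 J.

109000 J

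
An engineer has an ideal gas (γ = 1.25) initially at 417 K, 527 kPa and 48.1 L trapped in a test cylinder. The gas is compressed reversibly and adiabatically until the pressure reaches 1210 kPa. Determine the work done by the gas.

n = P₁V₁/(RT₁) = 527×48.1/(8.314×417) = 7.31 mol.
Adiabatic: T₂/T₁ = (P₂/P₁)^((γ−1)/γ) ⇒ T₂ = 417×(2.30)^0.200 = 492 K; V₂ = 24.7 L.
ΔU = nCvΔT = 7.31×33.3×(492−417) = 18300 J.
Q = 0 for an adiabatic process, so W = −ΔU = -18300 J.

-18300 J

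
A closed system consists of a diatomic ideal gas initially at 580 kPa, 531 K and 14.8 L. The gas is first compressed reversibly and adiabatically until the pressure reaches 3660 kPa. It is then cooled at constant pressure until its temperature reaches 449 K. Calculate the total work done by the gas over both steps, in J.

-22100 J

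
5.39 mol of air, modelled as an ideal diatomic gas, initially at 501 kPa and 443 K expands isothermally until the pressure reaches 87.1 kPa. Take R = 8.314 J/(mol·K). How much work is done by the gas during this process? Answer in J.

34700 J

V₁ = nRT₁/P₁ = 5.39×8.314×443/501 = 39.6 L.
Isothermal: T stays 443 K; PV = const ⇒ V₂ = 228 L, P₂ = 87.1 kPa.
W = nRT ln(V₂/V₁) = 5.39×8.314×443×ln(5.75) = 34700 J.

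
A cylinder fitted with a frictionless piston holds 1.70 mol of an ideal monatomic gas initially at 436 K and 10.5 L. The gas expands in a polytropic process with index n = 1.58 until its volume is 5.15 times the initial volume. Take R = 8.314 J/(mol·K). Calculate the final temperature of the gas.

P₁ = nRT₁/V₁ = 1.70×8.314×436/10.5 = 587 kPa.
Polytropic n=1.58: T₂ = T₁(V₁/V₂)^(n−1) = 436×(0.194)^0.58 = 169 K; P₂ = P₁(V₁/V₂)^n = 44.0 kPa.

169 K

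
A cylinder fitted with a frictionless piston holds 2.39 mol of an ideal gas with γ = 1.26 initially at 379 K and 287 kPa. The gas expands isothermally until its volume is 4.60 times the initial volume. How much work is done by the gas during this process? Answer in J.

11500 J

V₁ = nRT₁/P₁ = 2.39×8.314×379/287 = 26.2 L.
Isothermal: T stays 379 K; PV = const ⇒ V₂ = 121 L, P₂ = 62.4 kPa.
W = nRT ln(V₂/V₁) = 2.39×8.314×379×ln(4.60) = 11500 J.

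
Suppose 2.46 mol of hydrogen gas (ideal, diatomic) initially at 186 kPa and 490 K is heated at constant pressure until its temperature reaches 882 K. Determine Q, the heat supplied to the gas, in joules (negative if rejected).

V₁ = nRT₁/P₁ = 2.46×8.314×490/186 = 53.9 L.
Isobaric: P stays 186 kPa; V/T = const ⇒ T₂ = 882 K, V₂ = 97.0 L.
W = PΔV = 186×(97.0−53.9) kPa·L = 8020 J.
ΔU = nCvΔT = 2.46×20.8×(882−490) = 20000 J.
Q = ΔU + W = nCpΔT = 28100 J.

28100 J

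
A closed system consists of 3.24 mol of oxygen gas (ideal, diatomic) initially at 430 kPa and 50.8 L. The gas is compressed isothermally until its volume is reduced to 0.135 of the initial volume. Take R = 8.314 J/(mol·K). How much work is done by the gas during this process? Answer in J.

T₁ = P₁V₁/(nR) = 430×50.8/(3.24×8.314) = 811 K.
Isothermal: T stays 811 K; PV = const ⇒ V₂ = 6.86 L, P₂ = 3190 kPa.
W = nRT ln(V₂/V₁) = 3.24×8.314×811×ln(0.135) = -43700 J.

-43700 J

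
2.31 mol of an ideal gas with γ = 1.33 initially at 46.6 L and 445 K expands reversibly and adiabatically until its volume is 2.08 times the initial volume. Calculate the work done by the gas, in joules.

5560 J

P₁ = nRT₁/V₁ = 2.31×8.314×445/46.6 = 183 kPa.
Adiabatic: TV^(γ−1) = const ⇒ T₂ = 445×(0.481)^0.330 = 349 K; PV^γ = const ⇒ P₂ = 69.2 kPa.
ΔU = nCvΔT = 2.31×25.2×(349−445) = -5560 J.
Q = 0 for an adiabatic process, so W = −ΔU = 5560 J.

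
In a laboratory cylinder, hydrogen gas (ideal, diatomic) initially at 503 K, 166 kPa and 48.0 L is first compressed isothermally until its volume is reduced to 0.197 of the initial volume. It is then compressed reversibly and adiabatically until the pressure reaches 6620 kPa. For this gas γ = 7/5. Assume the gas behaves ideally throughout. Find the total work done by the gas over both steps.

-28900 J

n = P₁V₁/(RT₁) = 166×48.0/(8.314×503) = 1.91 mol.
Step 1 — Isothermal: T stays 503 K; PV = const ⇒ V₂ = 9.46 L, P₂ = 843 kPa.
ΔU = 0 (ideal gas, T constant).
W = nRT ln(V₂/V₁) = 1.91×8.314×503×ln(0.197) = -12900 J.
Q = ΔU + W = -12900 J.
State after step 1: P = 843 kPa, V = 9.46 L, T = 503 K.
Step 2 — Adiabatic: T₂/T₁ = (P₂/P₁)^((γ−1)/γ) ⇒ T₂ = 503×(7.86)^0.286 = 906 K; V₂ = 2.17 L.
ΔU = nCvΔT = 1.91×20.8×(906−503) = 16000 J.
Q = 0 for an adiabatic process, so W = −ΔU = -16000 J.
Net over both steps: W = -28900 J, Q = -12900 J, ΔU = 16000 J.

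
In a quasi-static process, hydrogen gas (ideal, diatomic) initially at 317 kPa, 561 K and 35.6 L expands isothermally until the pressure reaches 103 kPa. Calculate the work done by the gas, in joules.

12700 J

n = P₁V₁/(RT₁) = 317×35.6/(8.314×561) = 2.42 mol.
Isothermal: T stays 561 K; PV = const ⇒ V₂ = 110 L, P₂ = 103 kPa.
W = nRT ln(V₂/V₁) = 2.42×8.314×561×ln(3.08) = 12700 J.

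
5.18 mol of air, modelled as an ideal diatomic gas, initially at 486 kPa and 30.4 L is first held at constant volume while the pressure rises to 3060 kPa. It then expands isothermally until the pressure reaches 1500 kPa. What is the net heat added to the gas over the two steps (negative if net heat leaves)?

T₁ = P₁V₁/(nR) = 486×30.4/(5.18×8.314) = 343 K.
Step 1 — Isochoric: V stays 30.4 L; P/T = const ⇒ T₂ = 2160 K, P₂ = 3060 kPa.
W = 0 (no volume change).
ΔU = nCvΔT = 5.18×20.8×(2160−343) = 196000 J.
Q = ΔU = 196000 J.
State after step 1: P = 3060 kPa, V = 30.4 L, T = 2160 K.
Step 2 — Isothermal: T stays 2160 K; PV = const ⇒ V₂ = 62.0 L, P₂ = 1500 kPa.
ΔU = 0 (ideal gas, T constant).
W = nRT ln(V₂/V₁) = 5.18×8.314×2160×ln(2.04) = 66300 J.
Q = ΔU + W = 66300 J.
Net over both steps: W = 66300 J, Q = 262000 J, ΔU = 196000 J.

262000 J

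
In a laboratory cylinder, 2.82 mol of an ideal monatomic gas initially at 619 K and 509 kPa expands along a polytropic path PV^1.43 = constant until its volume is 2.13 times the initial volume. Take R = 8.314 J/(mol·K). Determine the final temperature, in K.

V₁ = nRT₁/P₁ = 2.82×8.314×619/509 = 28.5 L.
Polytropic n=1.43: T₂ = T₁(V₁/V₂)^(n−1) = 619×(0.469)^0.43 = 447 K; P₂ = P₁(V₁/V₂)^n = 173 kPa.

447 K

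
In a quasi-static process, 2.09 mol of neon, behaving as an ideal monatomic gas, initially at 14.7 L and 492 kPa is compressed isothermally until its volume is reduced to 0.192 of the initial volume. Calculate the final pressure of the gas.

2560 kPa

T₁ = P₁V₁/(nR) = 492×14.7/(2.09×8.314) = 416 K.
Isothermal: T stays 416 K; PV = const ⇒ V₂ = 2.82 L, P₂ = 2560 kPa.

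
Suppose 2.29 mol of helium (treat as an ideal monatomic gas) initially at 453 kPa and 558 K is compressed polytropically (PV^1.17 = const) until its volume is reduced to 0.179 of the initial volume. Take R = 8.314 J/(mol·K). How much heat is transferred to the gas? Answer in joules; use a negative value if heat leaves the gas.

-15800 J

V₁ = nRT₁/P₁ = 2.29×8.314×558/453 = 23.5 L.
Polytropic n=1.17: T₂ = T₁(V₁/V₂)^(n−1) = 558×(5.59)^0.17 = 748 K; P₂ = P₁(V₁/V₂)^n = 3390 kPa.
W = (P₁V₁−P₂V₂)/(n−1) = (453×23.5−3390×4.20)/0.17 = -21200 J.
ΔU = nCvΔT = 2.29×12.5×(748−558) = 5410 J.
Q = ΔU + W = -15800 J.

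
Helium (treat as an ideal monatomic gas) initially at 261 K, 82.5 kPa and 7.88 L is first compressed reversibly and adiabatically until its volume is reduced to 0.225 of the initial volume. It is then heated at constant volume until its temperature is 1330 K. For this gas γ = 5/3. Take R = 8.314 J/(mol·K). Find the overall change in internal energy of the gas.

3990 J

n = P₁V₁/(RT₁) = 82.5×7.88/(8.314×261) = 0.300 mol.
Step 1 — Adiabatic: TV^(γ−1) = const ⇒ T₂ = 261×(4.44)^0.667 = 706 K; PV^γ = const ⇒ P₂ = 991 kPa.
ΔU = nCvΔT = 0.300×12.5×(706−261) = 1660 J.
Q = 0 for an adiabatic process, so W = −ΔU = -1660 J.
State after step 1: P = 991 kPa, V = 1.77 L, T = 706 K.
Step 2 — Isochoric: V stays 1.77 L; P/T = const ⇒ T₂ = 1330 K, P₂ = 1870 kPa.
W = 0 (no volume change).
ΔU = nCvΔT = 0.300×12.5×(1330−706) = 2330 J.
Q = ΔU = 2330 J.
Net over both steps: W = -1660 J, Q = 2330 J, ΔU = 3990 J.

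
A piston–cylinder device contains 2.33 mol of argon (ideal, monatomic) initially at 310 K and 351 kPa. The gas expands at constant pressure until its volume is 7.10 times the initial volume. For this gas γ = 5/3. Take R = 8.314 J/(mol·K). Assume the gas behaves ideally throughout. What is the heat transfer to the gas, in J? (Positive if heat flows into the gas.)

91600 J

V₁ = nRT₁/P₁ = 2.33×8.314×310/351 = 17.1 L.
Isobaric: P stays 351 kPa; V/T = const ⇒ T₂ = 2200 K, V₂ = 121 L.
W = PΔV = 351×(121−17.1) kPa·L = 36600 J.
ΔU = nCvΔT = 2.33×12.5×(2200−310) = 54900 J.
Q = ΔU + W = nCpΔT = 91600 J.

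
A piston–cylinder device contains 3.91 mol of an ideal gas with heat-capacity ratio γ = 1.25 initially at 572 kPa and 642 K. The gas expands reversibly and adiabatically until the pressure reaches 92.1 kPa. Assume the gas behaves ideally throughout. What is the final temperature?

V₁ = nRT₁/P₁ = 3.91×8.314×642/572 = 36.5 L.
Adiabatic: T₂/T₁ = (P₂/P₁)^((γ−1)/γ) ⇒ T₂ = 642×(0.161)^0.200 = 446 K; V₂ = 157 L.

446 K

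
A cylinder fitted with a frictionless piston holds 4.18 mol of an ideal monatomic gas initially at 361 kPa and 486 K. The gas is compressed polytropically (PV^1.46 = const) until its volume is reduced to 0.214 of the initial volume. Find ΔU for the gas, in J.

V₁ = nRT₁/P₁ = 4.18×8.314×486/361 = 46.8 L.
Polytropic n=1.46: T₂ = T₁(V₁/V₂)^(n−1) = 486×(4.67)^0.46 = 988 K; P₂ = P₁(V₁/V₂)^n = 3430 kPa.
For an ideal gas ΔU = nCvΔT with Cv = (3/2)R = 12.5 J/(mol·K).
ΔU = 4.18×12.5×(988−486) = 26200 J.

26200 J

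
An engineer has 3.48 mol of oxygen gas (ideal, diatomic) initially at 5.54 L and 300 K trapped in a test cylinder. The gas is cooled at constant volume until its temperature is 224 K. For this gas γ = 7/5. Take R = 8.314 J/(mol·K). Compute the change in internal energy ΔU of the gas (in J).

-5500 J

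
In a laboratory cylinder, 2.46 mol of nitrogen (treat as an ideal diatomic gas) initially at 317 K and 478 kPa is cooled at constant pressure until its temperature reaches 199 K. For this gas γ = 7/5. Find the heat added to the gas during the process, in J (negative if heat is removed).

-8450 J

V₁ = nRT₁/P₁ = 2.46×8.314×317/478 = 13.6 L.
Isobaric: P stays 478 kPa; V/T = const ⇒ T₂ = 199 K, V₂ = 8.51 L.
W = PΔV = 478×(8.51−13.6) kPa·L = -2410 J.
ΔU = nCvΔT = 2.46×20.8×(199−317) = -6030 J.
Q = ΔU + W = nCpΔT = -8450 J.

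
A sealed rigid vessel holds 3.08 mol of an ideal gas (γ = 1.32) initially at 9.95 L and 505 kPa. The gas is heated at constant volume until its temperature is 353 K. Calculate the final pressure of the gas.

T₁ = P₁V₁/(nR) = 505×9.95/(3.08×8.314) = 196 K.
Isochoric: V stays 9.95 L; P/T = const ⇒ T₂ = 353 K, P₂ = 908 kPa.

908 kPa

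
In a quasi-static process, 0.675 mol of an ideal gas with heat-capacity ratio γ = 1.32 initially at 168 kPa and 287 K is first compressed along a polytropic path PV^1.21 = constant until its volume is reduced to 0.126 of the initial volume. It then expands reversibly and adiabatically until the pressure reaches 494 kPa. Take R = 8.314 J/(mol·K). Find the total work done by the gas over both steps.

V₁ = nRT₁/P₁ = 0.675×8.314×287/168 = 9.59 L.
Step 1 — Polytropic n=1.21: T₂ = T₁(V₁/V₂)^(n−1) = 287×(7.94)^0.21 = 443 K; P₂ = P₁(V₁/V₂)^n = 2060 kPa.
W = (P₁V₁−P₂V₂)/(n−1) = (168×9.59−2060×1.21)/0.21 = -4180 J.
ΔU = nCvΔT = 0.675×26.0×(443−287) = 2740 J.
Q = ΔU + W = -1440 J.
State after step 1: P = 2060 kPa, V = 1.21 L, T = 443 K.
Step 2 — Adiabatic: T₂/T₁ = (P₂/P₁)^((γ−1)/γ) ⇒ T₂ = 443×(0.240)^0.242 = 314 K; V₂ = 3.56 L.
ΔU = nCvΔT = 0.675×26.0×(314−443) = -2280 J.
Q = 0 for an adiabatic process, so W = −ΔU = 2280 J.
Net over both steps: W = -1900 J, Q = -1440 J, ΔU = 468 J.

-1900 J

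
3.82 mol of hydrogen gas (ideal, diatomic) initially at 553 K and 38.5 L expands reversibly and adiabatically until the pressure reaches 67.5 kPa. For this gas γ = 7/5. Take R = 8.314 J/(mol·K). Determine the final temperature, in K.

320 K

P₁ = nRT₁/V₁ = 3.82×8.314×553/38.5 = 456 kPa.
Adiabatic: T₂/T₁ = (P₂/P₁)^((γ−1)/γ) ⇒ T₂ = 553×(0.148)^0.286 = 320 K; V₂ = 151 L.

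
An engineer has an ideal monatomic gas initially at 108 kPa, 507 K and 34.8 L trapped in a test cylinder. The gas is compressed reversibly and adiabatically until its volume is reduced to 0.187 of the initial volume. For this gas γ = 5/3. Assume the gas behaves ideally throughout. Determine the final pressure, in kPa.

1770 kPa

Adiabatic: TV^(γ−1) = const ⇒ T₂ = 507×(5.35)^0.667 = 1550 K; PV^γ = const ⇒ P₂ = 1770 kPa.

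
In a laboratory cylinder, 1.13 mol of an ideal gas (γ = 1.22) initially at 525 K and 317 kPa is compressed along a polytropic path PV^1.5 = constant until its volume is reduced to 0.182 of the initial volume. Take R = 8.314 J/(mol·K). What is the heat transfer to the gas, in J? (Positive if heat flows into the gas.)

V₁ = nRT₁/P₁ = 1.13×8.314×525/317 = 15.6 L.
Polytropic n=1.5: T₂ = T₁(V₁/V₂)^(n−1) = 525×(5.49)^0.50 = 1230 K; P₂ = P₁(V₁/V₂)^n = 4080 kPa.
W = (P₁V₁−P₂V₂)/(n−1) = (317×15.6−4080×2.83)/0.50 = -13300 J.
ΔU = nCvΔT = 1.13×37.8×(1230−525) = 30100 J.
Q = ΔU + W = 16900 J.

16900 J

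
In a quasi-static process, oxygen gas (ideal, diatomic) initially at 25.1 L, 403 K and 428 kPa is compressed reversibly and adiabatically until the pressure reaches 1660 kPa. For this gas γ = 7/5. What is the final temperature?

Adiabatic: T₂/T₁ = (P₂/P₁)^((γ−1)/γ) ⇒ T₂ = 403×(3.88)^0.286 = 594 K; V₂ = 9.53 L.

594 K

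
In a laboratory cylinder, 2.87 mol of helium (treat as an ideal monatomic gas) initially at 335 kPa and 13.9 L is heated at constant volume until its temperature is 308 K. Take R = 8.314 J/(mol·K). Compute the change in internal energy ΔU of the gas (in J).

T₁ = P₁V₁/(nR) = 335×13.9/(2.87×8.314) = 195 K.
Isochoric: V stays 13.9 L; P/T = const ⇒ T₂ = 308 K, P₂ = 529 kPa.
For an ideal gas ΔU = nCvΔT with Cv = (3/2)R = 12.5 J/(mol·K).
ΔU = 2.87×12.5×(308−195) = 4040 J.

4040 J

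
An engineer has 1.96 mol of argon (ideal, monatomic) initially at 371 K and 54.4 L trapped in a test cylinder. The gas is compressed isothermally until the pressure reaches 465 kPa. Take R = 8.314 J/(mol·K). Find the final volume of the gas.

P₁ = nRT₁/V₁ = 1.96×8.314×371/54.4 = 111 kPa.
Isothermal: T stays 371 K; PV = const ⇒ V₂ = 13.0 L, P₂ = 465 kPa.

13.0 L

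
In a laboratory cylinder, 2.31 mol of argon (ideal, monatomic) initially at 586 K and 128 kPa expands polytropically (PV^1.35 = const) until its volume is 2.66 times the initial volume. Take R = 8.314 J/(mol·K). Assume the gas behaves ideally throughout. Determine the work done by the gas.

V₁ = nRT₁/P₁ = 2.31×8.314×586/128 = 87.9 L.
Polytropic n=1.35: T₂ = T₁(V₁/V₂)^(n−1) = 586×(0.376)^0.35 = 416 K; P₂ = P₁(V₁/V₂)^n = 34.2 kPa.
W = (P₁V₁−P₂V₂)/(n−1) = (128×87.9−34.2×234)/0.35 = 9320 J.

9320 J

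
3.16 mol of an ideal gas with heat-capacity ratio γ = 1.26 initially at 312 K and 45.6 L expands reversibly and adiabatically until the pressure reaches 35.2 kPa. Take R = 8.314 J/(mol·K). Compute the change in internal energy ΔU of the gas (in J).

-9010 J

P₁ = nRT₁/V₁ = 3.16×8.314×312/45.6 = 180 kPa.
Adiabatic: T₂/T₁ = (P₂/P₁)^((γ−1)/γ) ⇒ T₂ = 312×(0.196)^0.206 = 223 K; V₂ = 166 L.
For an ideal gas ΔU = nCvΔT with Cv = R/(γ−1) = 32.0 J/(mol·K).
ΔU = 3.16×32.0×(223−312) = -9010 J.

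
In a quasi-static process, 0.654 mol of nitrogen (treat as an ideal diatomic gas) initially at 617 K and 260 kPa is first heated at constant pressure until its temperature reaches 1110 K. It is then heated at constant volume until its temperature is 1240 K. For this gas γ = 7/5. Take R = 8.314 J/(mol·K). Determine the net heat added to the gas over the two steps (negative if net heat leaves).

V₁ = nRT₁/P₁ = 0.654×8.314×617/260 = 12.9 L.
Step 1 — Isobaric: P stays 260 kPa; V/T = const ⇒ T₂ = 1110 K, V₂ = 23.2 L.
W = PΔV = 260×(23.2−12.9) kPa·L = 2680 J.
ΔU = nCvΔT = 0.654×20.8×(1110−617) = 6700 J.
Q = ΔU + W = nCpΔT = 9380 J.
State after step 1: P = 260 kPa, V = 23.2 L, T = 1110 K.
Step 2 — Isochoric: V stays 23.2 L; P/T = const ⇒ T₂ = 1240 K, P₂ = 290 kPa.
W = 0 (no volume change).
ΔU = nCvΔT = 0.654×20.8×(1240−1110) = 1770 J.
Q = ΔU = 1770 J.
Net over both steps: W = 2680 J, Q = 11100 J, ΔU = 8470 J.

11100 J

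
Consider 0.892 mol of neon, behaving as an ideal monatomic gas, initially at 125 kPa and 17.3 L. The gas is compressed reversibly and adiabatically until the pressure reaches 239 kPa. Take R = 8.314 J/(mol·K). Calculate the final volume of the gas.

11.7 L

T₁ = P₁V₁/(nR) = 125×17.3/(0.892×8.314) = 292 K.
Adiabatic: T₂/T₁ = (P₂/P₁)^((γ−1)/γ) ⇒ T₂ = 292×(1.91)^0.400 = 378 K; V₂ = 11.7 L.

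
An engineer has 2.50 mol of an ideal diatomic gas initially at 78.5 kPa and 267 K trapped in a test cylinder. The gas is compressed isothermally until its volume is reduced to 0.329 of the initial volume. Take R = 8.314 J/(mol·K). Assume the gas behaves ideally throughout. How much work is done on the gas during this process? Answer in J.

6170 J

V₁ = nRT₁/P₁ = 2.50×8.314×267/78.5 = 70.7 L.
Isothermal: T stays 267 K; PV = const ⇒ V₂ = 23.3 L, P₂ = 239 kPa.
W = nRT ln(V₂/V₁) = 2.50×8.314×267×ln(0.329) = -6170 J.
Work done on the gas = −W_by = 6170 J.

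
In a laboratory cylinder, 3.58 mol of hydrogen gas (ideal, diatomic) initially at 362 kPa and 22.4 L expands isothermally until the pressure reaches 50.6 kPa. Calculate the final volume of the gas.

160 L

T₁ = P₁V₁/(nR) = 362×22.4/(3.58×8.314) = 272 K.
Isothermal: T stays 272 K; PV = const ⇒ V₂ = 160 L, P₂ = 50.6 kPa.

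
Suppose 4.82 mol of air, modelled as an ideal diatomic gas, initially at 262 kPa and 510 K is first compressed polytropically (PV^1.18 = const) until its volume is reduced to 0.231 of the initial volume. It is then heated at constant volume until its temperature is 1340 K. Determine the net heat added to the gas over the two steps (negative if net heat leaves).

48900 J

V₁ = nRT₁/P₁ = 4.82×8.314×510/262 = 78.0 L.
Step 1 — Polytropic n=1.18: T₂ = T₁(V₁/V₂)^(n−1) = 510×(4.33)^0.18 = 664 K; P₂ = P₁(V₁/V₂)^n = 1480 kPa.
W = (P₁V₁−P₂V₂)/(n−1) = (262×78.0−1480×18.0)/0.18 = -34300 J.
ΔU = nCvΔT = 4.82×20.8×(664−510) = 15400 J.
Q = ΔU + W = -18800 J.
State after step 1: P = 1480 kPa, V = 18.0 L, T = 664 K.
Step 2 — Isochoric: V stays 18.0 L; P/T = const ⇒ T₂ = 1340 K, P₂ = 2980 kPa.
W = 0 (no volume change).
ΔU = nCvΔT = 4.82×20.8×(1340−664) = 67700 J.
Q = ΔU = 67700 J.
Net over both steps: W = -34300 J, Q = 48900 J, ΔU = 83200 J.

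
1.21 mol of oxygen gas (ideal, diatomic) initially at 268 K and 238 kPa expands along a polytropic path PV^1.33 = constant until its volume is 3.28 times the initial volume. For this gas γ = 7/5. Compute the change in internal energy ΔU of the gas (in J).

V₁ = nRT₁/P₁ = 1.21×8.314×268/238 = 11.3 L.
Polytropic n=1.33: T₂ = T₁(V₁/V₂)^(n−1) = 268×(0.305)^0.33 = 181 K; P₂ = P₁(V₁/V₂)^n = 49.0 kPa.
For an ideal gas ΔU = nCvΔT with Cv = (5/2)R = 20.8 J/(mol·K).
ΔU = 1.21×20.8×(181−268) = -2190 J.

-2190 J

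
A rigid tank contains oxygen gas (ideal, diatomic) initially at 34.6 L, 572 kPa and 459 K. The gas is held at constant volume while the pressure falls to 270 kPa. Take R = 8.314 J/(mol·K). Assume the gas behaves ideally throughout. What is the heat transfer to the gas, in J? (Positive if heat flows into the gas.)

-26100 J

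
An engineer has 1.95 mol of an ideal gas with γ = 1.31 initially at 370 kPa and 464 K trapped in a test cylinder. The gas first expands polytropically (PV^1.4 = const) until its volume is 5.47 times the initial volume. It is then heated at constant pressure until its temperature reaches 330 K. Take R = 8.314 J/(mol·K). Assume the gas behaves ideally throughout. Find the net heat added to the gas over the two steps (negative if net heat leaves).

V₁ = nRT₁/P₁ = 1.95×8.314×464/370 = 20.3 L.
Step 1 — Polytropic n=1.4: T₂ = T₁(V₁/V₂)^(n−1) = 464×(0.183)^0.40 = 235 K; P₂ = P₁(V₁/V₂)^n = 34.3 kPa.
W = (P₁V₁−P₂V₂)/(n−1) = (370×20.3−34.3×111)/0.40 = 9280 J.
ΔU = nCvΔT = 1.95×26.8×(235−464) = -12000 J.
Q = ΔU + W = -2690 J.
State after step 1: P = 34.3 kPa, V = 111 L, T = 235 K.
Step 2 — Isobaric: P stays 34.3 kPa; V/T = const ⇒ T₂ = 330 K, V₂ = 156 L.
W = PΔV = 34.3×(156−111) kPa·L = 1540 J.
ΔU = nCvΔT = 1.95×26.8×(330−235) = 4960 J.
Q = ΔU + W = nCpΔT = 6500 J.
Net over both steps: W = 10800 J, Q = 3810 J, ΔU = -7010 J.

3810 J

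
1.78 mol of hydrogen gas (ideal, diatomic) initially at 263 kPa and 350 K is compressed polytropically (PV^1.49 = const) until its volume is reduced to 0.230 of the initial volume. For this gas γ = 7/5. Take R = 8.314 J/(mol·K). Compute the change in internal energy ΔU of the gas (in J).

V₁ = nRT₁/P₁ = 1.78×8.314×350/263 = 19.7 L.
Polytropic n=1.49: T₂ = T₁(V₁/V₂)^(n−1) = 350×(4.35)^0.49 = 719 K; P₂ = P₁(V₁/V₂)^n = 2350 kPa.
For an ideal gas ΔU = nCvΔT with Cv = (5/2)R = 20.8 J/(mol·K).
ΔU = 1.78×20.8×(719−350) = 13700 J.

13700 J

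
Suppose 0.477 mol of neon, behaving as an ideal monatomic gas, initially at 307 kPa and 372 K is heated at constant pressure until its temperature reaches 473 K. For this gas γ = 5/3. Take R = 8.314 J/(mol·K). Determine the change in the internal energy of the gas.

601 J

V₁ = nRT₁/P₁ = 0.477×8.314×372/307 = 4.81 L.
Isobaric: P stays 307 kPa; V/T = const ⇒ T₂ = 473 K, V₂ = 6.11 L.
For an ideal gas ΔU = nCvΔT with Cv = (3/2)R = 12.5 J/(mol·K).
ΔU = 0.477×12.5×(473−372) = 601 J.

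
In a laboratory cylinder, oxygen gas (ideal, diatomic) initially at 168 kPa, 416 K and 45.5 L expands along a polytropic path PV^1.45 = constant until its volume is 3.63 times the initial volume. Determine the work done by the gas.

7480 J

n = P₁V₁/(RT₁) = 168×45.5/(8.314×416) = 2.21 mol.
Polytropic n=1.45: T₂ = T₁(V₁/V₂)^(n−1) = 416×(0.275)^0.45 = 233 K; P₂ = P₁(V₁/V₂)^n = 25.9 kPa.
W = (P₁V₁−P₂V₂)/(n−1) = (168×45.5−25.9×165)/0.45 = 7480 J.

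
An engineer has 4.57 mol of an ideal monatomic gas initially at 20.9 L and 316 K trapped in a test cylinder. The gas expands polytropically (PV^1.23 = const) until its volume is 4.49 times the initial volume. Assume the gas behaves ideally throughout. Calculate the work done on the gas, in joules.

P₁ = nRT₁/V₁ = 4.57×8.314×316/20.9 = 574 kPa.
Polytropic n=1.23: T₂ = T₁(V₁/V₂)^(n−1) = 316×(0.223)^0.23 = 224 K; P₂ = P₁(V₁/V₂)^n = 90.6 kPa.
W = (P₁V₁−P₂V₂)/(n−1) = (574×20.9−90.6×93.8)/0.23 = 15200 J.
Work done on the gas = −W_by = -15200 J.

-15200 J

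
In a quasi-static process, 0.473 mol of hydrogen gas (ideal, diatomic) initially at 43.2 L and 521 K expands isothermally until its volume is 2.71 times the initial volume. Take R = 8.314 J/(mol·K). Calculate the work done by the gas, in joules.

2040 J

P₁ = nRT₁/V₁ = 0.473×8.314×521/43.2 = 47.4 kPa.
Isothermal: T stays 521 K; PV = const ⇒ V₂ = 117 L, P₂ = 17.5 kPa.
W = nRT ln(V₂/V₁) = 0.473×8.314×521×ln(2.71) = 2040 J.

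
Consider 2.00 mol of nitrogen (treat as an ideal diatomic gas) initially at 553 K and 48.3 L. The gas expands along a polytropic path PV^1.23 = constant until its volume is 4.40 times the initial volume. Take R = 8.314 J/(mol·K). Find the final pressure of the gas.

30.8 kPa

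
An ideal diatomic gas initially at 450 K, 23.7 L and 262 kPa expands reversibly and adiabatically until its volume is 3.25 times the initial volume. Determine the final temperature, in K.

Adiabatic: TV^(γ−1) = const ⇒ T₂ = 450×(0.308)^0.400 = 281 K; PV^γ = const ⇒ P₂ = 50.3 kPa.

281 K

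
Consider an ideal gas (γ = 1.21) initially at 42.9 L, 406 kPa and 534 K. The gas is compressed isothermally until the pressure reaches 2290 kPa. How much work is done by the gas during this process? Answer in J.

-30100 J

n = P₁V₁/(RT₁) = 406×42.9/(8.314×534) = 3.92 mol.
Isothermal: T stays 534 K; PV = const ⇒ V₂ = 7.61 L, P₂ = 2290 kPa.
W = nRT ln(V₂/V₁) = 3.92×8.314×534×ln(0.177) = -30100 J.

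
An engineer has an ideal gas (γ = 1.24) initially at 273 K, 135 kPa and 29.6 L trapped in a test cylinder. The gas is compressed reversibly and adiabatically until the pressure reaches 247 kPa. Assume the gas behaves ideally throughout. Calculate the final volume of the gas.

Adiabatic: T₂/T₁ = (P₂/P₁)^((γ−1)/γ) ⇒ T₂ = 273×(1.83)^0.194 = 307 K; V₂ = 18.2 L.

18.2 L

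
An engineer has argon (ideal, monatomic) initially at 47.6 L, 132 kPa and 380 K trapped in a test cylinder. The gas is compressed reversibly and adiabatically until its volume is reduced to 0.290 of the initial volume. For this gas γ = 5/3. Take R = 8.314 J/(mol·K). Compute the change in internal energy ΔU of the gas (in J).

12100 J

n = P₁V₁/(RT₁) = 132×47.6/(8.314×380) = 1.99 mol.
Adiabatic: TV^(γ−1) = const ⇒ T₂ = 380×(3.45)^0.667 = 867 K; PV^γ = const ⇒ P₂ = 1040 kPa.
For an ideal gas ΔU = nCvΔT with Cv = (3/2)R = 12.5 J/(mol·K).
ΔU = 1.99×12.5×(867−380) = 12100 J.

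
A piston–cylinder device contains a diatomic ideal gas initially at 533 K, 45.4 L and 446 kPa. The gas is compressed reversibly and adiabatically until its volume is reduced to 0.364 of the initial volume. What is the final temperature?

Adiabatic: TV^(γ−1) = const ⇒ T₂ = 533×(2.75)^0.400 = 799 K; PV^γ = const ⇒ P₂ = 1840 kPa.

799 K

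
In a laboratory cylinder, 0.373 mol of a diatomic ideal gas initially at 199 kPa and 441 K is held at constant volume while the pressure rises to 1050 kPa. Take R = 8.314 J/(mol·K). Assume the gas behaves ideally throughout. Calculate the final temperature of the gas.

V₁ = nRT₁/P₁ = 0.373×8.314×441/199 = 6.87 L.
Isochoric: V stays 6.87 L; P/T = const ⇒ T₂ = 2330 K, P₂ = 1050 kPa.

2330 K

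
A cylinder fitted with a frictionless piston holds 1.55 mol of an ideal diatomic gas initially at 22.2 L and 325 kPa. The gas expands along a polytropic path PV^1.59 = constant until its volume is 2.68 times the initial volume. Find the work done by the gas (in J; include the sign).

T₁ = P₁V₁/(nR) = 325×22.2/(1.55×8.314) = 560 K.
Polytropic n=1.59: T₂ = T₁(V₁/V₂)^(n−1) = 560×(0.373)^0.59 = 313 K; P₂ = P₁(V₁/V₂)^n = 67.8 kPa.
W = (P₁V₁−P₂V₂)/(n−1) = (325×22.2−67.8×59.5)/0.59 = 5390 J.

5390 J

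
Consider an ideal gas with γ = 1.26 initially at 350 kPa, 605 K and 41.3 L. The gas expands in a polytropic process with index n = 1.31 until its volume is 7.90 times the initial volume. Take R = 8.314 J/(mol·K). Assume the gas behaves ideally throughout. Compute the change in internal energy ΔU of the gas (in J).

-26300 J

n = P₁V₁/(RT₁) = 350×41.3/(8.314×605) = 2.87 mol.
Polytropic n=1.31: T₂ = T₁(V₁/V₂)^(n−1) = 605×(0.127)^0.31 = 319 K; P₂ = P₁(V₁/V₂)^n = 23.3 kPa.
For an ideal gas ΔU = nCvΔT with Cv = R/(γ−1) = 32.0 J/(mol·K).
ΔU = 2.87×32.0×(319−605) = -26300 J.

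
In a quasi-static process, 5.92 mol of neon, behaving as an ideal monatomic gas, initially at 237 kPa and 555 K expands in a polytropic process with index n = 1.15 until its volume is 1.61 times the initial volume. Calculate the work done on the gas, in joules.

V₁ = nRT₁/P₁ = 5.92×8.314×555/237 = 115 L.
Polytropic n=1.15: T₂ = T₁(V₁/V₂)^(n−1) = 555×(0.621)^0.15 = 517 K; P₂ = P₁(V₁/V₂)^n = 137 kPa.
W = (P₁V₁−P₂V₂)/(n−1) = (237×115−137×186)/0.15 = 12600 J.
Work done on the gas = −W_by = -12600 J.

-12600 J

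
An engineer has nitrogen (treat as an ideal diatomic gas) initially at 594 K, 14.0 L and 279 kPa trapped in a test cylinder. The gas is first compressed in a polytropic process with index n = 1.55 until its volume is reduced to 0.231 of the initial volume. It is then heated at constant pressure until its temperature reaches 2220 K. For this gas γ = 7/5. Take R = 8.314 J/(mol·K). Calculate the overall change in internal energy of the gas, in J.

26700 J

n = P₁V₁/(RT₁) = 279×14.0/(8.314×594) = 0.791 mol.
Step 1 — Polytropic n=1.55: T₂ = T₁(V₁/V₂)^(n−1) = 594×(4.33)^0.55 = 1330 K; P₂ = P₁(V₁/V₂)^n = 2700 kPa.
W = (P₁V₁−P₂V₂)/(n−1) = (279×14.0−2700×3.23)/0.55 = -8800 J.
ΔU = nCvΔT = 0.791×20.8×(1330−594) = 12100 J.
Q = ΔU + W = 3300 J.
State after step 1: P = 2700 kPa, V = 3.23 L, T = 1330 K.
Step 2 — Isobaric: P stays 2700 kPa; V/T = const ⇒ T₂ = 2220 K, V₂ = 5.40 L.
W = PΔV = 2700×(5.40−3.23) kPa·L = 5850 J.
ΔU = nCvΔT = 0.791×20.8×(2220−1330) = 14600 J.
Q = ΔU + W = nCpΔT = 20500 J.
Net over both steps: W = -2940 J, Q = 23800 J, ΔU = 26700 J.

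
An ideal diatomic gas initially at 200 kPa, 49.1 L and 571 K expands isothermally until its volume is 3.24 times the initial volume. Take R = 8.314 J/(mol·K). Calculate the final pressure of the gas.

Isothermal: T stays 571 K; PV = const ⇒ V₂ = 159 L, P₂ = 61.7 kPa.

61.7 kPa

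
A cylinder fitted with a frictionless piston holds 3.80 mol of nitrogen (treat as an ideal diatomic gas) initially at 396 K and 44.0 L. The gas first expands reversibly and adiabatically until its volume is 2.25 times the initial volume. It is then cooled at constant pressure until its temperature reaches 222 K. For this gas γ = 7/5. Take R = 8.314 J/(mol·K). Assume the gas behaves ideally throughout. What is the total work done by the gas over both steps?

P₁ = nRT₁/V₁ = 3.80×8.314×396/44.0 = 284 kPa.
Step 1 — Adiabatic: TV^(γ−1) = const ⇒ T₂ = 396×(0.444)^0.400 = 286 K; PV^γ = const ⇒ P₂ = 91.4 kPa.
ΔU = nCvΔT = 3.80×20.8×(286−396) = -8660 J.
Q = 0 for an adiabatic process, so W = −ΔU = 8660 J.
State after step 1: P = 91.4 kPa, V = 99.0 L, T = 286 K.
Step 2 — Isobaric: P stays 91.4 kPa; V/T = const ⇒ T₂ = 222 K, V₂ = 76.8 L.
W = PΔV = 91.4×(76.8−99.0) kPa·L = -2030 J.
ΔU = nCvΔT = 3.80×20.8×(222−286) = -5080 J.
Q = ΔU + W = nCpΔT = -7110 J.
Net over both steps: W = 6630 J, Q = -7110 J, ΔU = -13700 J.

6630 J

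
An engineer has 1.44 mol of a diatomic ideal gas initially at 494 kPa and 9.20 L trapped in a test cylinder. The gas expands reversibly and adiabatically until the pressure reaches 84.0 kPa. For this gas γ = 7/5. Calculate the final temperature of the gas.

229 K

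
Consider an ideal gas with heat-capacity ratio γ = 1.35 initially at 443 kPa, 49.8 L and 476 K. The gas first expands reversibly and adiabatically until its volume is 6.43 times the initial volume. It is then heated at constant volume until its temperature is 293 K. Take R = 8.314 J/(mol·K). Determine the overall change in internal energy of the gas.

n = P₁V₁/(RT₁) = 443×49.8/(8.314×476) = 5.57 mol.
Step 1 — Adiabatic: TV^(γ−1) = const ⇒ T₂ = 476×(0.156)^0.350 = 248 K; PV^γ = const ⇒ P₂ = 35.9 kPa.
ΔU = nCvΔT = 5.57×23.8×(248−476) = -30200 J.
Q = 0 for an adiabatic process, so W = −ΔU = 30200 J.
State after step 1: P = 35.9 kPa, V = 320 L, T = 248 K.
Step 2 — Isochoric: V stays 320 L; P/T = const ⇒ T₂ = 293 K, P₂ = 42.4 kPa.
W = 0 (no volume change).
ΔU = nCvΔT = 5.57×23.8×(293−248) = 5940 J.
Q = ΔU = 5940 J.
Net over both steps: W = 30200 J, Q = 5940 J, ΔU = -24200 J.

-24200 J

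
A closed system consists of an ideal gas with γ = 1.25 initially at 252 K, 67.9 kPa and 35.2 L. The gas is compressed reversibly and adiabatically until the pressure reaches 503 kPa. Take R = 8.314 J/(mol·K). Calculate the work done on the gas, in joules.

4710 J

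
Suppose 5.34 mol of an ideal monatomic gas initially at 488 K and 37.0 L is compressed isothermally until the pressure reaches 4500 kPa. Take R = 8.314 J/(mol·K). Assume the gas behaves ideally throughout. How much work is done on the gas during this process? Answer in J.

P₁ = nRT₁/V₁ = 5.34×8.314×488/37.0 = 586 kPa.
Isothermal: T stays 488 K; PV = const ⇒ V₂ = 4.81 L, P₂ = 4500 kPa.
W = nRT ln(V₂/V₁) = 5.34×8.314×488×ln(0.130) = -44200 J.
Work done on the gas = −W_by = 44200 J.

44200 J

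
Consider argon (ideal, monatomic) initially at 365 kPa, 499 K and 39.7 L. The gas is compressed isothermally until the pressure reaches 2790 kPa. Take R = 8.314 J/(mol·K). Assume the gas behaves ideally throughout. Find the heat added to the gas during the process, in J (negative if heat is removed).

-29500 J

n = P₁V₁/(RT₁) = 365×39.7/(8.314×499) = 3.49 mol.
Isothermal: T stays 499 K; PV = const ⇒ V₂ = 5.19 L, P₂ = 2790 kPa.
ΔU = 0 (ideal gas, T constant).
W = nRT ln(V₂/V₁) = 3.49×8.314×499×ln(0.131) = -29500 J.
Q = ΔU + W = -29500 J.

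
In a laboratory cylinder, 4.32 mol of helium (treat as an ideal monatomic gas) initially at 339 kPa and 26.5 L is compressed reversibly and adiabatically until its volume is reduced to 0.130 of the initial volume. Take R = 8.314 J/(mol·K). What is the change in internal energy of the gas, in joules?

T₁ = P₁V₁/(nR) = 339×26.5/(4.32×8.314) = 250 K.
Adiabatic: TV^(γ−1) = const ⇒ T₂ = 250×(7.69)^0.667 = 975 K; PV^γ = const ⇒ P₂ = 10200 kPa.
For an ideal gas ΔU = nCvΔT with Cv = (3/2)R = 12.5 J/(mol·K).
ΔU = 4.32×12.5×(975−250) = 39000 J.

39000 J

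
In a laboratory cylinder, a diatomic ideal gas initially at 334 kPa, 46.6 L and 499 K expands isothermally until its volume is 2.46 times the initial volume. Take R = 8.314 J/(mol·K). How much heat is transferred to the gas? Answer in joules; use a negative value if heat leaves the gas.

n = P₁V₁/(RT₁) = 334×46.6/(8.314×499) = 3.75 mol.
Isothermal: T stays 499 K; PV = const ⇒ V₂ = 115 L, P₂ = 136 kPa.
ΔU = 0 (ideal gas, T constant).
W = nRT ln(V₂/V₁) = 3.75×8.314×499×ln(2.46) = 14000 J.
Q = ΔU + W = 14000 J.

14000 J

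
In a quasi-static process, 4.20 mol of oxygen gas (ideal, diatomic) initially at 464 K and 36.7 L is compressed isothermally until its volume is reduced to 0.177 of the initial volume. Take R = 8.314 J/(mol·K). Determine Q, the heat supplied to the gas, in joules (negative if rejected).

-28100 J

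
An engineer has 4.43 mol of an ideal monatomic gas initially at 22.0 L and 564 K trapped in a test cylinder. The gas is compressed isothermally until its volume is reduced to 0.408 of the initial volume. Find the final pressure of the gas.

P₁ = nRT₁/V₁ = 4.43×8.314×564/22.0 = 944 kPa.
Isothermal: T stays 564 K; PV = const ⇒ V₂ = 8.98 L, P₂ = 2310 kPa.

2310 kPa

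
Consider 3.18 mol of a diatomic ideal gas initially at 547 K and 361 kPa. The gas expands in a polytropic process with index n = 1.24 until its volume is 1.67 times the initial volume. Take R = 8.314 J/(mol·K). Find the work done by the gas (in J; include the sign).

V₁ = nRT₁/P₁ = 3.18×8.314×547/361 = 40.1 L.
Polytropic n=1.24: T₂ = T₁(V₁/V₂)^(n−1) = 547×(0.599)^0.24 = 484 K; P₂ = P₁(V₁/V₂)^n = 191 kPa.
W = (P₁V₁−P₂V₂)/(n−1) = (361×40.1−191×66.9)/0.24 = 6980 J.

6980 J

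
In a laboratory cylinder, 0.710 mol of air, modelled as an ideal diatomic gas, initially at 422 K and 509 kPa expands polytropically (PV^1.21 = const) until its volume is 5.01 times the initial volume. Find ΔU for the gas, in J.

-1790 J

V₁ = nRT₁/P₁ = 0.710×8.314×422/509 = 4.89 L.
Polytropic n=1.21: T₂ = T₁(V₁/V₂)^(n−1) = 422×(0.200)^0.21 = 301 K; P₂ = P₁(V₁/V₂)^n = 72.4 kPa.
For an ideal gas ΔU = nCvΔT with Cv = (5/2)R = 20.8 J/(mol·K).
ΔU = 0.710×20.8×(301−422) = -1790 J.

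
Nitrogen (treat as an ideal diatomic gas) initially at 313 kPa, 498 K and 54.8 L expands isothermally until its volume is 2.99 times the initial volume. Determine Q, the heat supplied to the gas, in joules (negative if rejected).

18800 J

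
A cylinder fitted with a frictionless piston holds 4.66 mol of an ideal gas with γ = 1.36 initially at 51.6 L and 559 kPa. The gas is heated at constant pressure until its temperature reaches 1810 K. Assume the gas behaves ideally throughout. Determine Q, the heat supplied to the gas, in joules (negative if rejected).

T₁ = P₁V₁/(nR) = 559×51.6/(4.66×8.314) = 745 K.
Isobaric: P stays 559 kPa; V/T = const ⇒ T₂ = 1810 K, V₂ = 125 L.
W = PΔV = 559×(125−51.6) kPa·L = 41300 J.
ΔU = nCvΔT = 4.66×23.1×(1810−745) = 115000 J.
Q = ΔU + W = nCpΔT = 156000 J.

156000 J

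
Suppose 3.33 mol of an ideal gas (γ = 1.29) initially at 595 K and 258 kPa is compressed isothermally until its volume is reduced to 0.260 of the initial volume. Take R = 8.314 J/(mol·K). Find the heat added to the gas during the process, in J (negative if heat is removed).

-22200 J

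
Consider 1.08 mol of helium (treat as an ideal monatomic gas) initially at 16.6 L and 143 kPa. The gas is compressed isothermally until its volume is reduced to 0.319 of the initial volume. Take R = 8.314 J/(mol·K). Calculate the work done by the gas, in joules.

T₁ = P₁V₁/(nR) = 143×16.6/(1.08×8.314) = 264 K.
Isothermal: T stays 264 K; PV = const ⇒ V₂ = 5.30 L, P₂ = 448 kPa.
W = nRT ln(V₂/V₁) = 1.08×8.314×264×ln(0.319) = -2710 J.

-2710 J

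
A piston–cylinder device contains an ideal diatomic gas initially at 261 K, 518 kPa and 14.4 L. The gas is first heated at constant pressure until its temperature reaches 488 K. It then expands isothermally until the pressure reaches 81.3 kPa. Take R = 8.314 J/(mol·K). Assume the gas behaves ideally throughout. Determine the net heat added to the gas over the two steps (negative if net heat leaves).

48500 J

n = P₁V₁/(RT₁) = 518×14.4/(8.314×261) = 3.44 mol.
Step 1 — Isobaric: P stays 518 kPa; V/T = const ⇒ T₂ = 488 K, V₂ = 26.9 L.
W = PΔV = 518×(26.9−14.4) kPa·L = 6490 J.
ΔU = nCvΔT = 3.44×20.8×(488−261) = 16200 J.
Q = ΔU + W = nCpΔT = 22700 J.
State after step 1: P = 518 kPa, V = 26.9 L, T = 488 K.
Step 2 — Isothermal: T stays 488 K; PV = const ⇒ V₂ = 172 L, P₂ = 81.3 kPa.
ΔU = 0 (ideal gas, T constant).
W = nRT ln(V₂/V₁) = 3.44×8.314×488×ln(6.37) = 25800 J.
Q = ΔU + W = 25800 J.
Net over both steps: W = 32300 J, Q = 48500 J, ΔU = 16200 J.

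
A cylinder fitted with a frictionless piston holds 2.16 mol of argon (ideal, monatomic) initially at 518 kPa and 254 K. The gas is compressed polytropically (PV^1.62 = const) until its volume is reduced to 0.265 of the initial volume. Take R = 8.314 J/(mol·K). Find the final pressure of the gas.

4450 kPa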